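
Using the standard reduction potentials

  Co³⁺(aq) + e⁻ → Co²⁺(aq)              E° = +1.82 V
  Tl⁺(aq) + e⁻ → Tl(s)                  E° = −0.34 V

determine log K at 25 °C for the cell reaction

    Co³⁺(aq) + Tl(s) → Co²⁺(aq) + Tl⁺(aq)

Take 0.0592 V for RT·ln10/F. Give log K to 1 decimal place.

The Co³⁺/Co²⁺ couple is reduced (cathode); E°cell = +1.82 − (−0.34) = +2.16 V with n = 1.
At equilibrium E = 0, so log K = nE°cell / 0.0592 = (1)(+2.16) / 0.0592 = 36.5.

log K = 36.5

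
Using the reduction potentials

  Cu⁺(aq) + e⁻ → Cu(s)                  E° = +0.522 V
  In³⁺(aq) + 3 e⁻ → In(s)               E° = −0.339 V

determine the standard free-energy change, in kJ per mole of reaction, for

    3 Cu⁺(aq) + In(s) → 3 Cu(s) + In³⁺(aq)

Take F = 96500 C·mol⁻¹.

In the reaction as written Cu⁺(aq) is reduced, so the Cu⁺/Cu couple is the cathode and In³⁺/In is the anode.
E°cell = +0.522 − (−0.339) = +0.861 V; balancing electrons gives n = 3.
ΔG° = −nFE°cell = −(3)(96500)(+0.861) J/mol = −249 kJ/mol.

−249 kJ/mol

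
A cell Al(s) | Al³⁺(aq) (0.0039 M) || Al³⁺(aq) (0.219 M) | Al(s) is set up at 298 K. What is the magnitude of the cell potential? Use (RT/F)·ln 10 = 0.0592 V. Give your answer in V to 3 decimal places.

0.035 V

For a concentration cell E°cell = 0, since both electrodes use the same couple.
The compartment with the higher Al³⁺(aq) concentration (0.219 M) acts as the cathode; ions are reduced there and produced at the dilute (0.0039 M) anode.
With n = 3, Ecell = −(0.0592/3)·log([dilute]/[conc]) = −(0.0592/3)·log(0.0039/0.219) = +0.035 V.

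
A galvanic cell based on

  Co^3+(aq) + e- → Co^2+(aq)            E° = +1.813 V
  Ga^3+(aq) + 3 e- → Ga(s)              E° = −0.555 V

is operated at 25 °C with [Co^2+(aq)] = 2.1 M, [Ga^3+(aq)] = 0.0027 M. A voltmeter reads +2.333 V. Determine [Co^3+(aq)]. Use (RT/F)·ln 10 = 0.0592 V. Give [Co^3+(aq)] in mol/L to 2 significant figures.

Co³⁺/Co²⁺ is the cathode (higher E°); E°cell = +1.813 − (−0.555) = +2.368 V with n = 3.
From the Nernst equation, log Q = n(E° − E)/0.0592 = 3·(+2.368 − (+2.333))/0.0592 = 1.774.
The balanced reaction is 3 Co^3+(aq) + Ga(s) → 3 Co^2+(aq) + Ga^3+(aq), so Q = ([Co^2+(aq)]^3·[Ga^3+(aq)]) / [Co^3+(aq)]^3.
Substituting the known concentrations and solving, log [Co^3+(aq)] = −1.125 and [Co^3+(aq)] = 0.075 M.

0.075 M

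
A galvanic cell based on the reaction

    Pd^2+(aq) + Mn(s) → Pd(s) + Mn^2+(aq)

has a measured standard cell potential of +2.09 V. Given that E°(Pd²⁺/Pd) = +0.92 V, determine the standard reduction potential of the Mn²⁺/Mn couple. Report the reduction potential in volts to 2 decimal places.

In the reaction as written the Pd²⁺/Pd couple is reduced (cathode) and Mn²⁺/Mn is oxidized (anode), so E°cell = E°(Pd²⁺/Pd) − E°(Mn²⁺/Mn).
E°(Mn²⁺/Mn) = E°(cathode) − E°cell = +0.92 − (+2.09) = −1.17 V.

−1.17 V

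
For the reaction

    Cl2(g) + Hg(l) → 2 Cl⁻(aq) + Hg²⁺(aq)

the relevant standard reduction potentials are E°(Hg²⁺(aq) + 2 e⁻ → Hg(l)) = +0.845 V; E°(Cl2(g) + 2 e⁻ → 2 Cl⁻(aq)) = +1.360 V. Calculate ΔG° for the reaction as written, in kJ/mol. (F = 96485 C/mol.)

−99.4 kJ/mol

In the reaction as written Cl2(g) is reduced, so the Cl₂/Cl⁻ couple is the cathode and Hg²⁺/Hg is the anode.
E°cell = +1.360 − (+0.845) = +0.515 V; balancing electrons gives n = 2.
ΔG° = −nFE°cell = −(2)(96485)(+0.515) J/mol = −99.4 kJ/mol.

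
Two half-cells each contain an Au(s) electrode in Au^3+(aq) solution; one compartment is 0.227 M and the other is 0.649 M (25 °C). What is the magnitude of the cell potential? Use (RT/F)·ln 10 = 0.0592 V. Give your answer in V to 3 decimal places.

0.009 V

For a concentration cell E°cell = 0, since both electrodes use the same couple.
The compartment with the higher Au^3+(aq) concentration (0.649 M) acts as the cathode; ions are reduced there and produced at the dilute (0.227 M) anode.
With n = 3, Ecell = −(0.0592/3)·log([dilute]/[conc]) = −(0.0592/3)·log(0.227/0.649) = +0.009 V.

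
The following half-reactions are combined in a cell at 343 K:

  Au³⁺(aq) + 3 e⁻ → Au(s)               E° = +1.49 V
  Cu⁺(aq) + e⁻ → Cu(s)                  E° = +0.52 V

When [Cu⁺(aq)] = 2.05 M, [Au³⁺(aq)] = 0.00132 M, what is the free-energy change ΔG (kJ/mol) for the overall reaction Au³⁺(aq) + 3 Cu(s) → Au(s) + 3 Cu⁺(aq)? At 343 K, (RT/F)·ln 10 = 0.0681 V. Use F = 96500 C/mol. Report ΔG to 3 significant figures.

−256 kJ/mol

The standard cell potential is +1.49 − (+0.52) = +0.97 V, with n = 3 electrons in the balanced equation.
Q = [Cu⁺(aq)]^3 / [Au³⁺(aq)] = 6.53×10^3, so log Q = 3.815 and E = +0.97 − (0.0681/3)(3.815) = +0.8834 V.
Then ΔG = −nFE = −3 × 96500 × +0.8834 J/mol = −256 kJ/mol.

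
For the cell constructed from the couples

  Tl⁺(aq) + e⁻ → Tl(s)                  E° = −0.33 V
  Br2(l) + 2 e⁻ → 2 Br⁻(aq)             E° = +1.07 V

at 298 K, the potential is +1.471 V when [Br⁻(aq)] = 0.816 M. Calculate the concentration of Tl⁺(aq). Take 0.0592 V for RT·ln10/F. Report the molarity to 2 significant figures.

With Br₂/Br⁻ at the cathode and Tl⁺/Tl at the anode, E°cell = +1.07 − (−0.33) = +1.40 V (n = 2).
From the Nernst equation, log Q = n(E° − E)/0.0592 = 2·(+1.40 − (+1.471))/0.0592 = −2.399.
For Br2(l) + 2 Tl(s) → 2 Br⁻(aq) + 2 Tl⁺(aq), the reaction quotient is Q = [Br⁻(aq)]^2·[Tl⁺(aq)]^2.
Solving for the unknown gives log [Tl⁺(aq)] = −1.111, so [Tl⁺(aq)] ≈ 0.077 M.

0.077 M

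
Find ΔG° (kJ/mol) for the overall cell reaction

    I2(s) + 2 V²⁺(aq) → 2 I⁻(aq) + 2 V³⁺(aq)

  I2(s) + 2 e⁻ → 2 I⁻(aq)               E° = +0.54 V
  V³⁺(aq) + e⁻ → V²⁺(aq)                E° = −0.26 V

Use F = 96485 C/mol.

In the reaction as written I2(s) is reduced, so the I₂/I⁻ couple is the cathode and V³⁺/V²⁺ is the anode.
E°cell = +0.54 − (−0.26) = +0.80 V; balancing electrons gives n = 2.
ΔG° = −nFE°cell = −(2)(96485)(+0.80) J/mol = −154 kJ/mol.

−154 kJ/mol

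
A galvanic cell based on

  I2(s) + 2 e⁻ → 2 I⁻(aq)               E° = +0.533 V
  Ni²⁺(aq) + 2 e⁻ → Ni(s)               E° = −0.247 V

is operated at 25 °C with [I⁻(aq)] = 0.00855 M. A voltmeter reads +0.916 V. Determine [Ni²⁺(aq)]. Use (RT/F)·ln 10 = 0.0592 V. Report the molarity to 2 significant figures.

The I₂/I⁻ couple has the larger reduction potential, so it is the cathode: E°cell = +0.533 − (−0.247) = +0.780 V and n = 2.
Since E = E° − (0.0592/n)·log Q, log Q = n(E° − E)/0.0592 = −4.595.
For I2(s) + Ni(s) → 2 I⁻(aq) + Ni²⁺(aq), the reaction quotient is Q = [I⁻(aq)]^2·[Ni²⁺(aq)].
Isolating [Ni²⁺(aq)] in Q = 10^{−4.595} yields log [Ni²⁺(aq)] = −0.459, i.e. 0.35 M.

0.35 M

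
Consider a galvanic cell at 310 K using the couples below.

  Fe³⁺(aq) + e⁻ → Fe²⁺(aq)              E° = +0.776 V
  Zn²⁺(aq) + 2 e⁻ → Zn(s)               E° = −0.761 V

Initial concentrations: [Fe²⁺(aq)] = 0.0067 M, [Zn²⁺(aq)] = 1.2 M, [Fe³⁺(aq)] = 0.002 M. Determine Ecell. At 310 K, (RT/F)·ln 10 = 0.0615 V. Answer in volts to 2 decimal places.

+1.50 V

The Fe³⁺/Fe²⁺ couple has the more positive E°, so it is the cathode; Zn²⁺/Zn is the anode.
E°cell = E°cat − E°an = +0.776 − (−0.761) = +1.537 V; n = 2.
The balanced reaction is 2 Fe³⁺(aq) + Zn(s) → 2 Fe²⁺(aq) + Zn²⁺(aq), so Q = ([Fe²⁺(aq)]^2·[Zn²⁺(aq)]) / [Fe³⁺(aq)]^2 = 13.5 and log Q = 1.129.
Applying E = E° − (RT ln10/nF)·log Q gives +1.537 − (0.0615/2)(1.129) = +1.50 V.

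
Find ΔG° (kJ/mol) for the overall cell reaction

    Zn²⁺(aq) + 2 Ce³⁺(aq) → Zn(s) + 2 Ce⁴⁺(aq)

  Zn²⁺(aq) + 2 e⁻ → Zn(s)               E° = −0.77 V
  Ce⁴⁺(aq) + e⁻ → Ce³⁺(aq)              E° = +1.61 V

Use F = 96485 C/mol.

In the reaction as written Zn²⁺(aq) is reduced, so the Zn²⁺/Zn couple is the cathode and Ce⁴⁺/Ce³⁺ is the anode.
E°cell = −0.77 − (+1.61) = −2.38 V; balancing electrons gives n = 2.
ΔG° = −nFE°cell = −(2)(96485)(−2.38) J/mol = +459 kJ/mol.

+459 kJ/mol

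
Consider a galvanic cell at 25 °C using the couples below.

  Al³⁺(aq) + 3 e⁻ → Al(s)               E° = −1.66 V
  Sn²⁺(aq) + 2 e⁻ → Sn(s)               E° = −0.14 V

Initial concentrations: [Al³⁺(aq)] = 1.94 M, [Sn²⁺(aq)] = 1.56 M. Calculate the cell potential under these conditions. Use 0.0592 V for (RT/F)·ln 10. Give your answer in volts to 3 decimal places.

The Sn²⁺/Sn couple has the more positive E°, so it is the cathode; Al³⁺/Al is the anode.
E°cell = −0.14 − (−1.66) = +1.52 V, with n = 6 electrons transferred.
For the overall reaction 3 Sn²⁺(aq) + 2 Al(s) → 3 Sn(s) + 2 Al³⁺(aq), Q = [Al³⁺(aq)]^2 / [Sn²⁺(aq)]^3 = 0.991, giving log Q = −0.004.
By the Nernst equation, E = +1.52 − (0.0592/6)·(−0.004) = +1.520 V.

+1.520 V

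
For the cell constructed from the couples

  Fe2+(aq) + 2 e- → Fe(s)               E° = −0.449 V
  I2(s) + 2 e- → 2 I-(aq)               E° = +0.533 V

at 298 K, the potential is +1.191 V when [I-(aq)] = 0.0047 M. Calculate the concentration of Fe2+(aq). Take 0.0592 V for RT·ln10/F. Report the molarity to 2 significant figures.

0.0039 M

I₂/I⁻ is the cathode (higher E°); E°cell = +0.533 − (−0.449) = +0.982 V with n = 2.
Since E = E° − (0.0592/n)·log Q, log Q = n(E° − E)/0.0592 = −7.061.
Balancing electrons gives I2(s) + Fe(s) → 2 I-(aq) + Fe2+(aq); thus Q = [I-(aq)]^2·[Fe2+(aq)].
Substituting the known concentrations and solving, log [Fe2+(aq)] = −2.405 and [Fe2+(aq)] = 0.0039 M.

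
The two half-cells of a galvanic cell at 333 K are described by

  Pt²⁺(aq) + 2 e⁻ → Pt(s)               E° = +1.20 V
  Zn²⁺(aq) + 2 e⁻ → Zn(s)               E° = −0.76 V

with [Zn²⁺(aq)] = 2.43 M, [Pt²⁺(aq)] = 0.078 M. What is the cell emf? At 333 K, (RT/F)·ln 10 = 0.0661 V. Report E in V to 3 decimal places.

Pt²⁺/Pt is reduced (cathode, E° = +1.20 V) and Zn²⁺/Zn is oxidized (anode).
E°cell = +1.20 − (−0.76) = +1.96 V, with n = 2 electrons transferred.
For the overall reaction Pt²⁺(aq) + Zn(s) → Pt(s) + Zn²⁺(aq), Q = [Zn²⁺(aq)] / [Pt²⁺(aq)] = 31.2, giving log Q = 1.494.
Applying E = E° − (RT ln10/nF)·log Q gives +1.96 − (0.0661/2)(1.494) = +1.911 V.

+1.911 V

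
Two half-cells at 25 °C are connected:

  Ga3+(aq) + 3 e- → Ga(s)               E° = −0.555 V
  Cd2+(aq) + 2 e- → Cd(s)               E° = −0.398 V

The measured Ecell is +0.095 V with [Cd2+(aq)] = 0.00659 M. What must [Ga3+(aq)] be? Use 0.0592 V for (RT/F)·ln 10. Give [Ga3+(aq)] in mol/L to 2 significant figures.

The Cd²⁺/Cd couple has the larger reduction potential, so it is the cathode: E°cell = −0.398 − (−0.555) = +0.157 V and n = 6.
Rearranging E = E° − (0.0592/n)·log Q gives log Q = 6(+0.157 − (+0.095))/0.0592 = 6.284.
Balancing electrons gives 3 Cd2+(aq) + 2 Ga(s) → 3 Cd(s) + 2 Ga3+(aq); thus Q = [Ga3+(aq)]^2 / [Cd2+(aq)]^3.
Isolating [Ga3+(aq)] in Q = 10^{6.284} yields log [Ga3+(aq)] = −0.130, i.e. 0.74 M.

0.74 M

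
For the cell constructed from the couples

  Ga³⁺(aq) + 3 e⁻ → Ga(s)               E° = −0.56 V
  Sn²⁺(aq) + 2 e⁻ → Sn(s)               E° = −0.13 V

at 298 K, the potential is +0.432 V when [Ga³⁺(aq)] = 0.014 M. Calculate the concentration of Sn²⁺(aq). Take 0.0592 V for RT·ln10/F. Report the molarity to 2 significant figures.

The Sn²⁺/Sn couple has the larger reduction potential, so it is the cathode: E°cell = −0.13 − (−0.56) = +0.43 V and n = 6.
Since E = E° − (0.0592/n)·log Q, log Q = n(E° − E)/0.0592 = −0.203.
The balanced reaction is 3 Sn²⁺(aq) + 2 Ga(s) → 3 Sn(s) + 2 Ga³⁺(aq), so Q = [Ga³⁺(aq)]^2 / [Sn²⁺(aq)]^3.
Solving for the unknown gives log [Sn²⁺(aq)] = −1.168, so [Sn²⁺(aq)] ≈ 0.068 M.

0.068 M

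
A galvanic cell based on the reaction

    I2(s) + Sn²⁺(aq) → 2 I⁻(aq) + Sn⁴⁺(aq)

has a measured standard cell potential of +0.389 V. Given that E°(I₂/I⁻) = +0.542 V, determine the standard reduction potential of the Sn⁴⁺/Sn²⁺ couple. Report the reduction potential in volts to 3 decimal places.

In the reaction as written the I₂/I⁻ couple is reduced (cathode) and Sn⁴⁺/Sn²⁺ is oxidized (anode), so E°cell = E°(I₂/I⁻) − E°(Sn⁴⁺/Sn²⁺).
E°(Sn⁴⁺/Sn²⁺) = E°(cathode) − E°cell = +0.542 − (+0.389) = +0.153 V.

+0.153 V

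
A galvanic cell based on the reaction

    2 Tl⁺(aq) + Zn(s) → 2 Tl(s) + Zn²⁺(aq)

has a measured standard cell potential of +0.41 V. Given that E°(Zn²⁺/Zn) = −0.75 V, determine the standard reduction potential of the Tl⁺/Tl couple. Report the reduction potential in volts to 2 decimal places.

In the reaction as written the Tl⁺/Tl couple is reduced (cathode) and Zn²⁺/Zn is oxidized (anode), so E°cell = E°(Tl⁺/Tl) − E°(Zn²⁺/Zn).
E°(Tl⁺/Tl) = E°cell + E°(anode) = +0.41 + (−0.75) = −0.34 V.

−0.34 V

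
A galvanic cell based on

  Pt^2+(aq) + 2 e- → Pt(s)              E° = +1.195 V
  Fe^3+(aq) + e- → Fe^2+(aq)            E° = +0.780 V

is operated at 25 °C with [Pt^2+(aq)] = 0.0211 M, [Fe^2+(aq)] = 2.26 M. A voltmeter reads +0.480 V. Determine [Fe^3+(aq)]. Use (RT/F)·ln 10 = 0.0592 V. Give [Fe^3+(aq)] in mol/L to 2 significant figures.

0.026 M

With Pt²⁺/Pt at the cathode and Fe³⁺/Fe²⁺ at the anode, E°cell = +1.195 − (+0.780) = +0.415 V (n = 2).
From the Nernst equation, log Q = n(E° − E)/0.0592 = 2·(+0.415 − (+0.480))/0.0592 = −2.196.
Balancing electrons gives Pt^2+(aq) + 2 Fe^2+(aq) → Pt(s) + 2 Fe^3+(aq); thus Q = [Fe^3+(aq)]^2 / ([Pt^2+(aq)]·[Fe^2+(aq)]^2).
Substituting the known concentrations and solving, log [Fe^3+(aq)] = −1.582 and [Fe^3+(aq)] = 0.026 M.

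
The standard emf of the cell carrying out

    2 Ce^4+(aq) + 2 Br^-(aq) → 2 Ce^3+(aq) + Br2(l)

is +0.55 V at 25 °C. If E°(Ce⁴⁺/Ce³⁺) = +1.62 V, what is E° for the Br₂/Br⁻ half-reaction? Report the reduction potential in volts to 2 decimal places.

In the reaction as written the Ce⁴⁺/Ce³⁺ couple is reduced (cathode) and Br₂/Br⁻ is oxidized (anode), so E°cell = E°(Ce⁴⁺/Ce³⁺) − E°(Br₂/Br⁻).
E°(Br₂/Br⁻) = E°(cathode) − E°cell = +1.62 − (+0.55) = +1.07 V.

+1.07 V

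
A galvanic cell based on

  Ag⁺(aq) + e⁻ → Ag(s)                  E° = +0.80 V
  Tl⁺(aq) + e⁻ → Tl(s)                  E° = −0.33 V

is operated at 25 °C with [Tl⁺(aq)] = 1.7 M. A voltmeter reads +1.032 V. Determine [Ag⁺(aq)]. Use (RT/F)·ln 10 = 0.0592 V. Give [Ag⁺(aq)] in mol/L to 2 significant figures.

Ag⁺/Ag is the cathode (higher E°); E°cell = +0.80 − (−0.33) = +1.13 V with n = 1.
Since E = E° − (0.0592/n)·log Q, log Q = n(E° − E)/0.0592 = 1.655.
Balancing electrons gives Ag⁺(aq) + Tl(s) → Ag(s) + Tl⁺(aq); thus Q = [Tl⁺(aq)] / [Ag⁺(aq)].
Isolating [Ag⁺(aq)] in Q = 10^{1.655} yields log [Ag⁺(aq)] = −1.425, i.e. 0.038 M.

0.038 M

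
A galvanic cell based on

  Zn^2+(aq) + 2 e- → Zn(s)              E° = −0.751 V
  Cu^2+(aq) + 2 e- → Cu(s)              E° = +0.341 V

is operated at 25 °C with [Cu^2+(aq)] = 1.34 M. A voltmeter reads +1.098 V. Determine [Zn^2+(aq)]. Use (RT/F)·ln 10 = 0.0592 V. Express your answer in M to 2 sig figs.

0.84 M

The Cu²⁺/Cu couple has the larger reduction potential, so it is the cathode: E°cell = +0.341 − (−0.751) = +1.092 V and n = 2.
Rearranging E = E° − (0.0592/n)·log Q gives log Q = 2(+1.092 − (+1.098))/0.0592 = −0.203.
Balancing electrons gives Cu^2+(aq) + Zn(s) → Cu(s) + Zn^2+(aq); thus Q = [Zn^2+(aq)] / [Cu^2+(aq)].
Isolating [Zn^2+(aq)] in Q = 10^{−0.203} yields log [Zn^2+(aq)] = −0.076, i.e. 0.84 M.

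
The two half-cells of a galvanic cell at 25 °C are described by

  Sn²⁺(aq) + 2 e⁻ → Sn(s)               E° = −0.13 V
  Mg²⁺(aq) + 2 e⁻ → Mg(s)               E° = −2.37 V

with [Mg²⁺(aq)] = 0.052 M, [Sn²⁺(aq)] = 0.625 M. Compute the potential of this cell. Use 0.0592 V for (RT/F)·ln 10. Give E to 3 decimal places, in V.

+2.272 V

The Sn²⁺/Sn couple has the more positive E°, so it is the cathode; Mg²⁺/Mg is the anode.
E°cell = −0.13 − (−2.37) = +2.24 V, with n = 2 electrons transferred.
For the overall reaction Sn²⁺(aq) + Mg(s) → Sn(s) + Mg²⁺(aq), Q = [Mg²⁺(aq)] / [Sn²⁺(aq)] = 0.0832, giving log Q = −1.080.
By the Nernst equation, E = +2.24 − (0.0592/2)·(−1.080) = +2.272 V.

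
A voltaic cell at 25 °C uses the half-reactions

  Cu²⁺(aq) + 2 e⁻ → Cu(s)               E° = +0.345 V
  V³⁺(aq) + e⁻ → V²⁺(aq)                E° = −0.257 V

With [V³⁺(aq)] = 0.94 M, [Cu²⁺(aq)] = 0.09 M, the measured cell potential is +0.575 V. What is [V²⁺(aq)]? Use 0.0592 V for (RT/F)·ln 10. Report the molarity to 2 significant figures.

1.1 M

The Cu²⁺/Cu couple has the larger reduction potential, so it is the cathode: E°cell = +0.345 − (−0.257) = +0.602 V and n = 2.
Since E = E° − (0.0592/n)·log Q, log Q = n(E° − E)/0.0592 = 0.912.
Balancing electrons gives Cu²⁺(aq) + 2 V²⁺(aq) → Cu(s) + 2 V³⁺(aq); thus Q = [V³⁺(aq)]^2 / ([Cu²⁺(aq)]·[V²⁺(aq)]^2).
Isolating [V²⁺(aq)] in Q = 10^{0.912} yields log [V²⁺(aq)] = 0.040, i.e. 1.1 M.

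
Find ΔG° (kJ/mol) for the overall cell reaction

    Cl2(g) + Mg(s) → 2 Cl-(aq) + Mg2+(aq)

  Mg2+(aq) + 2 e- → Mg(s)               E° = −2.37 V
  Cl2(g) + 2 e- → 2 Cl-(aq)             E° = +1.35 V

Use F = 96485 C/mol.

In the reaction as written Cl2(g) is reduced, so the Cl₂/Cl⁻ couple is the cathode and Mg²⁺/Mg is the anode.
E°cell = +1.35 − (−2.37) = +3.72 V; balancing electrons gives n = 2.
ΔG° = −nFE°cell = −(2)(96485)(+3.72) J/mol = −718 kJ/mol.

−718 kJ/mol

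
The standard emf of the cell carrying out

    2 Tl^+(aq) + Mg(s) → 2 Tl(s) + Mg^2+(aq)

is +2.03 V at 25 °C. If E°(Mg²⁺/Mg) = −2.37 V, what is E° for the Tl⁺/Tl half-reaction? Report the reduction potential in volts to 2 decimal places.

In the reaction as written the Tl⁺/Tl couple is reduced (cathode) and Mg²⁺/Mg is oxidized (anode), so E°cell = E°(Tl⁺/Tl) − E°(Mg²⁺/Mg).
E°(Tl⁺/Tl) = E°cell + E°(anode) = +2.03 + (−2.37) = −0.34 V.

−0.34 V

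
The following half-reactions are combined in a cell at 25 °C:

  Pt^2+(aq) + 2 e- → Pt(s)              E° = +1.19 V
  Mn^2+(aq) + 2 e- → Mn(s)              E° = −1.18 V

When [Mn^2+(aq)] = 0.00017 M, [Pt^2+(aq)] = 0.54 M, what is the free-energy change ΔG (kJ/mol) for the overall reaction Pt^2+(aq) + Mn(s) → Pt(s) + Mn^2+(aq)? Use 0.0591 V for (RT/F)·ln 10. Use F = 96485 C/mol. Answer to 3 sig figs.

E°cell = +1.19 − (−1.18) = +2.37 V; the balanced reaction transfers n = 2 electrons.
Here Q = [Mn^2+(aq)] / [Pt^2+(aq)] = 0.000315 (log Q = −3.502), giving E = +2.37 − (0.0591/2)·(−3.502) = +2.4735 V.
ΔG = −nFE = −(2)(96485)(+2.4735) J/mol = −477 kJ/mol.

−477 kJ/mol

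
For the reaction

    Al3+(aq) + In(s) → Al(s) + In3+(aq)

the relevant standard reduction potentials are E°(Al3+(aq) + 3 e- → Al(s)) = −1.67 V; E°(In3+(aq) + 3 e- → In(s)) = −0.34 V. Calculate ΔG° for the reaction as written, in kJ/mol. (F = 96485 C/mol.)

In the reaction as written Al3+(aq) is reduced, so the Al³⁺/Al couple is the cathode and In³⁺/In is the anode.
E°cell = −1.67 − (−0.34) = −1.33 V; balancing electrons gives n = 3.
ΔG° = −nFE°cell = −(3)(96485)(−1.33) J/mol = +385 kJ/mol.

+385 kJ/mol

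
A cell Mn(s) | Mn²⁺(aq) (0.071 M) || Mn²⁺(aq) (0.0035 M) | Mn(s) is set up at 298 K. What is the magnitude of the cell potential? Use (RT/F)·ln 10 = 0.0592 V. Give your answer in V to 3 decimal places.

0.039 V

For a concentration cell E°cell = 0, since both electrodes use the same couple.
The compartment with the higher Mn²⁺(aq) concentration (0.071 M) acts as the cathode; ions are reduced there and produced at the dilute (0.0035 M) anode.
With n = 2, Ecell = −(0.0592/2)·log([dilute]/[conc]) = −(0.0592/2)·log(0.0035/0.071) = +0.039 V.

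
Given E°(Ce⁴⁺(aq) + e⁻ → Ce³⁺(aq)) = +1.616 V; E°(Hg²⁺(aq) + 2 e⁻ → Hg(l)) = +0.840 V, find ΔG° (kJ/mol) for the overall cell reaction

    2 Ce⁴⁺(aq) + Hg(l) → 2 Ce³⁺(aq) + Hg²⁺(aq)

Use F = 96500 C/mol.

−150 kJ/mol

In the reaction as written Ce⁴⁺(aq) is reduced, so the Ce⁴⁺/Ce³⁺ couple is the cathode and Hg²⁺/Hg is the anode.
E°cell = +1.616 − (+0.840) = +0.776 V; balancing electrons gives n = 2.
ΔG° = −nFE°cell = −(2)(96500)(+0.776) J/mol = −150 kJ/mol.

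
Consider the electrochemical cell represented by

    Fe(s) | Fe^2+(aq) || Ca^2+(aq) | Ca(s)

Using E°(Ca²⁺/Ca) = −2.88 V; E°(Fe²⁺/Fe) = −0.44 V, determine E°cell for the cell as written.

−2.44 V

By convention the left-hand electrode in cell notation is the anode (oxidation) and the right-hand electrode is the cathode (reduction).
E°cell = E°(right) − E°(left) = −2.88 − (−0.44) = −2.44 V.
The negative sign shows that, as written, the cell would require an external voltage to drive the reaction.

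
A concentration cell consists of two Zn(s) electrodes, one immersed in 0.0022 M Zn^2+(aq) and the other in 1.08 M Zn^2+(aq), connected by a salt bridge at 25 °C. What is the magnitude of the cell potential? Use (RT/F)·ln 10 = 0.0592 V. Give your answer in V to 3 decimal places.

0.080 V

For a concentration cell E°cell = 0, since both electrodes use the same couple.
The compartment with the higher Zn^2+(aq) concentration (1.08 M) acts as the cathode; ions are reduced there and produced at the dilute (0.0022 M) anode.
With n = 2, Ecell = −(0.0592/2)·log([dilute]/[conc]) = −(0.0592/2)·log(0.0022/1.08) = +0.080 V.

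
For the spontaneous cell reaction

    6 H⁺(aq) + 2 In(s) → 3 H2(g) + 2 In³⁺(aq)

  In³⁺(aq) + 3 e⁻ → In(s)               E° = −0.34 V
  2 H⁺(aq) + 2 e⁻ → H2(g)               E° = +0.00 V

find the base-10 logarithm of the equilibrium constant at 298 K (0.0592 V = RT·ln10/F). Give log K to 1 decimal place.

The 2H⁺/H₂ couple is reduced (cathode); E°cell = +0.00 − (−0.34) = +0.34 V with n = 6.
At equilibrium E = 0, so log K = nE°cell / 0.0592 = (6)(+0.34) / 0.0592 = 34.5.

log K = 34.5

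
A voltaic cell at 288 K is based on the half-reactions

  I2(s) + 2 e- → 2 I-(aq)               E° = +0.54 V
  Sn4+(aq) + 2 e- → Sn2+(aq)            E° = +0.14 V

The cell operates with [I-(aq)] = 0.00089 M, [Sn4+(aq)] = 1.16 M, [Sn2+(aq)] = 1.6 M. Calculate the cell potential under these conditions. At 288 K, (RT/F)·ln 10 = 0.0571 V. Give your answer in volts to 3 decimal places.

+0.578 V

I₂/I⁻ is reduced (cathode, E° = +0.54 V) and Sn⁴⁺/Sn²⁺ is oxidized (anode).
The standard potential is +0.54 − (+0.14) = +0.40 V and the balanced reaction transfers n = 2 electrons.
Balancing gives I2(s) + Sn2+(aq) → 2 I-(aq) + Sn4+(aq); hence Q = ([I-(aq)]^2·[Sn4+(aq)]) / [Sn2+(aq)] = 5.74×10^−7 (log Q = −6.241).
Applying E = E° − (RT ln10/nF)·log Q gives +0.40 − (0.0571/2)(−6.241) = +0.578 V.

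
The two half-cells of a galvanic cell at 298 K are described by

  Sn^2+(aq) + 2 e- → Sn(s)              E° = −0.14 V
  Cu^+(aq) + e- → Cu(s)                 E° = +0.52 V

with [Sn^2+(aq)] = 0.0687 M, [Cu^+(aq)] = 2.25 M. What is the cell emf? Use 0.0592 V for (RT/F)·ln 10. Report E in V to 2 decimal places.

+0.72 V

The Cu⁺/Cu couple has the more positive E°, so it is the cathode; Sn²⁺/Sn is the anode.
The standard potential is +0.52 − (−0.14) = +0.66 V and the balanced reaction transfers n = 2 electrons.
Balancing gives 2 Cu^+(aq) + Sn(s) → 2 Cu(s) + Sn^2+(aq); hence Q = [Sn^2+(aq)] / [Cu^+(aq)]^2 = 0.0136 (log Q = −1.867).
E = E° − (0.0592/n)·log Q = +0.66 − (0.0592/2)(−1.867) = +0.72 V.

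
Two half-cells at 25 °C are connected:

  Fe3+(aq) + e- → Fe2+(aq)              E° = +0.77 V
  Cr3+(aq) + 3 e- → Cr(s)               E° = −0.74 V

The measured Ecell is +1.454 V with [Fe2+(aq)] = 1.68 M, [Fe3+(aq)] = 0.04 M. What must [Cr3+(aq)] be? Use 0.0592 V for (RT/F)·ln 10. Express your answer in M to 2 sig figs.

Fe³⁺/Fe²⁺ is the cathode (higher E°); E°cell = +0.77 − (−0.74) = +1.51 V with n = 3.
From the Nernst equation, log Q = n(E° − E)/0.0592 = 3·(+1.51 − (+1.454))/0.0592 = 2.838.
Balancing electrons gives 3 Fe3+(aq) + Cr(s) → 3 Fe2+(aq) + Cr3+(aq); thus Q = ([Fe2+(aq)]^3·[Cr3+(aq)]) / [Fe3+(aq)]^3.
Solving for the unknown gives log [Cr3+(aq)] = −2.032, so [Cr3+(aq)] ≈ 0.0093 M.

0.0093 M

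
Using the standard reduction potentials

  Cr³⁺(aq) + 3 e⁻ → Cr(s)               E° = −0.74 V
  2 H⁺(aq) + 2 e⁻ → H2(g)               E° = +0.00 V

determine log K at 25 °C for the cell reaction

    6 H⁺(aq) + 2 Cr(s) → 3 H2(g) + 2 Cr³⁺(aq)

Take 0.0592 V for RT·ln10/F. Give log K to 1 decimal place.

The 2H⁺/H₂ couple is reduced (cathode); E°cell = +0.00 − (−0.74) = +0.74 V with n = 6.
At equilibrium E = 0, so log K = nE°cell / 0.0592 = (6)(+0.74) / 0.0592 = 75.0.

log K = 75.0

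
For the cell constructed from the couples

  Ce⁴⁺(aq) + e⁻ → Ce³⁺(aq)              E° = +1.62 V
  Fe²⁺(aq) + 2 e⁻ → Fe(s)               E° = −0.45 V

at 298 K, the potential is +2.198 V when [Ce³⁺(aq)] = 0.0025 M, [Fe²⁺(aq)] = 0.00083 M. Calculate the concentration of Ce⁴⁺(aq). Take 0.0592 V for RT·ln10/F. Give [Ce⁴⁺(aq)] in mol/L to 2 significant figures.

Ce⁴⁺/Ce³⁺ is the cathode (higher E°); E°cell = +1.62 − (−0.45) = +2.07 V with n = 2.
From the Nernst equation, log Q = n(E° − E)/0.0592 = 2·(+2.07 − (+2.198))/0.0592 = −4.324.
Balancing electrons gives 2 Ce⁴⁺(aq) + Fe(s) → 2 Ce³⁺(aq) + Fe²⁺(aq); thus Q = ([Ce³⁺(aq)]^2·[Fe²⁺(aq)]) / [Ce⁴⁺(aq)]^2.
Isolating [Ce⁴⁺(aq)] in Q = 10^{−4.324} yields log [Ce⁴⁺(aq)] = −1.981, i.e. 0.010 M.

0.010 M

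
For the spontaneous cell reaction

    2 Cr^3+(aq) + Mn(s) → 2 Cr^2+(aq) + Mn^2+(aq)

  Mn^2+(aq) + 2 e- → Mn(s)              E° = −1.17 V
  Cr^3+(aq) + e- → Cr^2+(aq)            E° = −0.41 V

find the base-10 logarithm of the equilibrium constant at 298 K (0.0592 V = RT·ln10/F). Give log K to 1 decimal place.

The Cr³⁺/Cr²⁺ couple is reduced (cathode); E°cell = −0.41 − (−1.17) = +0.76 V with n = 2.
At equilibrium E = 0, so log K = nE°cell / 0.0592 = (2)(+0.76) / 0.0592 = 25.7.

log K = 25.7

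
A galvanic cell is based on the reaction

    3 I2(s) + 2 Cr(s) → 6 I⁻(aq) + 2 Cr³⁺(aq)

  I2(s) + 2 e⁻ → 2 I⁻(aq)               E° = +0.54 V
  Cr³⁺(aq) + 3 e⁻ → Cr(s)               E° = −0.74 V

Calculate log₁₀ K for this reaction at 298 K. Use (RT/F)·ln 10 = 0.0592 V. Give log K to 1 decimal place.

The I₂/I⁻ couple is reduced (cathode); E°cell = +0.54 − (−0.74) = +1.28 V with n = 6.
At equilibrium E = 0, so log K = nE°cell / 0.0592 = (6)(+1.28) / 0.0592 = 129.7.

log K = 129.7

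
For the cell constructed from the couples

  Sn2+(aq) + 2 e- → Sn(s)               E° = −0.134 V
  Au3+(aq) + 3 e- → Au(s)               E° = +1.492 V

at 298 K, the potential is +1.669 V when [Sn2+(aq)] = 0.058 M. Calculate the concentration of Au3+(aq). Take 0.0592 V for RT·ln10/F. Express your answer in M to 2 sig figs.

2.1 M

The Au³⁺/Au couple has the larger reduction potential, so it is the cathode: E°cell = +1.492 − (−0.134) = +1.626 V and n = 6.
Since E = E° − (0.0592/n)·log Q, log Q = n(E° − E)/0.0592 = −4.358.
For 2 Au3+(aq) + 3 Sn(s) → 2 Au(s) + 3 Sn2+(aq), the reaction quotient is Q = [Sn2+(aq)]^3 / [Au3+(aq)]^2.
Solving for the unknown gives log [Au3+(aq)] = 0.324, so [Au3+(aq)] ≈ 2.1 M.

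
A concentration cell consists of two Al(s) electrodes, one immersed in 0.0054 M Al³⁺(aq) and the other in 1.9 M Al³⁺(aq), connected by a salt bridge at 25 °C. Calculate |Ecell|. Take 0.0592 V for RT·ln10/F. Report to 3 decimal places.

For a concentration cell E°cell = 0, since both electrodes use the same couple.
The compartment with the higher Al³⁺(aq) concentration (1.9 M) acts as the cathode; ions are reduced there and produced at the dilute (0.0054 M) anode.
With n = 3, Ecell = −(0.0592/3)·log([dilute]/[conc]) = −(0.0592/3)·log(0.0054/1.9) = +0.050 V.

0.050 V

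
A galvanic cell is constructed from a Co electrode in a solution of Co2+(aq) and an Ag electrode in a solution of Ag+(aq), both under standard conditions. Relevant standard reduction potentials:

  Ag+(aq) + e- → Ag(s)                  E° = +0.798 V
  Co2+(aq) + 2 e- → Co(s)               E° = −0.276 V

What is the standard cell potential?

+1.074 V

Of the two couples in this cell, the one with the more positive reduction potential is reduced at the cathode: here that is Ag⁺/Ag (+0.798 V); Co²⁺/Co (−0.276 V) is the anode.
E°cell = E°(cathode) − E°(anode) = +0.798 − (−0.276) = +1.074 V.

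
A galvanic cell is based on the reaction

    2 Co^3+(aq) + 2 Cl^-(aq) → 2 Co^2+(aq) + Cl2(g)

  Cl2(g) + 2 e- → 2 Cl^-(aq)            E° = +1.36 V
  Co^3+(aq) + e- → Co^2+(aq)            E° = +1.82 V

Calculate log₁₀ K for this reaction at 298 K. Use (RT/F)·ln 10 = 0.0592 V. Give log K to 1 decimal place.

log K = 15.5

The Co³⁺/Co²⁺ couple is reduced (cathode); E°cell = +1.82 − (+1.36) = +0.46 V with n = 2.
At equilibrium E = 0, so log K = nE°cell / 0.0592 = (2)(+0.46) / 0.0592 = 15.5.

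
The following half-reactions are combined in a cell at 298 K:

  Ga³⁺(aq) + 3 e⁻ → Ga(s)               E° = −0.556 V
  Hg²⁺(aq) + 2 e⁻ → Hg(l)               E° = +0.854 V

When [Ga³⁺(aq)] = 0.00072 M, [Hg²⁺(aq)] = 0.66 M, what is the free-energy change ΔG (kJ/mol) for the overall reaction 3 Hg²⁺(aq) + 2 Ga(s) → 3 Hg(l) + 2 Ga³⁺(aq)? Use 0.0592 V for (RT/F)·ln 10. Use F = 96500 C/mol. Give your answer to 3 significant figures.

The standard cell potential is +0.854 − (−0.556) = +1.410 V, with n = 6 electrons in the balanced equation.
The reaction quotient is [Ga³⁺(aq)]^2 / [Hg²⁺(aq)]^3 = 1.8×10^−6; by Nernst, E = +1.410 − (0.0592/6)(−5.744) = +1.4667 V.
Then ΔG = −nFE = −6 × 96500 × +1.4667 J/mol = −849 kJ/mol.

−849 kJ/mol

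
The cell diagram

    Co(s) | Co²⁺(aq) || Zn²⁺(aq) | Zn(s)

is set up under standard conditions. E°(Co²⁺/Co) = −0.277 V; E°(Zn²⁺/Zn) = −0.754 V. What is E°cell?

By convention the left-hand electrode in cell notation is the anode (oxidation) and the right-hand electrode is the cathode (reduction).
E°cell = E°(right) − E°(left) = −0.754 − (−0.277) = −0.477 V.
The negative sign shows that, as written, the cell would require an external voltage to drive the reaction.

−0.477 V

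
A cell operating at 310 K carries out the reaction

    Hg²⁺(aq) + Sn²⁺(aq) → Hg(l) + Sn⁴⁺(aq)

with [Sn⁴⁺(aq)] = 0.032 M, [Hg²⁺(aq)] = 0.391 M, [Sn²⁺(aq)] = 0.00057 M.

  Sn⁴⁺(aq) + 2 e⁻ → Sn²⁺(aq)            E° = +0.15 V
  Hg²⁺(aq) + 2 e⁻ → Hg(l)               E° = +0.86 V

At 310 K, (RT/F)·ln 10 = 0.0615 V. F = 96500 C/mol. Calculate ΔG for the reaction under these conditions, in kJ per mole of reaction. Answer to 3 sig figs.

−124 kJ/mol

E°cell = +0.86 − (+0.15) = +0.71 V; the balanced reaction transfers n = 2 electrons.
The reaction quotient is [Sn⁴⁺(aq)] / ([Hg²⁺(aq)]·[Sn²⁺(aq)]) = 144; by Nernst, E = +0.71 − (0.0615/2)(2.157) = +0.6437 V.
ΔG = −nFE = −(2)(96500)(+0.6437) J/mol = −124 kJ/mol.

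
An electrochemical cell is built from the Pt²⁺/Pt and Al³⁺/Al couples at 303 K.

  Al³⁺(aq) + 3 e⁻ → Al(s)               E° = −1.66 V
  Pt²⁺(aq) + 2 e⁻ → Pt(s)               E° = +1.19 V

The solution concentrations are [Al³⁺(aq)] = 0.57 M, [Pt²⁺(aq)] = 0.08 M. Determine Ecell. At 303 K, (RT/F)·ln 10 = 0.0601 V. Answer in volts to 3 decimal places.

+2.822 V

Since E°(Pt²⁺/Pt) > E°(Al³⁺/Al), Pt²⁺/Pt serves as the cathode.
E°cell = E°cat − E°an = +1.19 − (−1.66) = +2.85 V; n = 6.
For the overall reaction 3 Pt²⁺(aq) + 2 Al(s) → 3 Pt(s) + 2 Al³⁺(aq), Q = [Al³⁺(aq)]^2 / [Pt²⁺(aq)]^3 = 635, giving log Q = 2.802.
By the Nernst equation, E = +2.85 − (0.0601/6)·(2.802) = +2.822 V.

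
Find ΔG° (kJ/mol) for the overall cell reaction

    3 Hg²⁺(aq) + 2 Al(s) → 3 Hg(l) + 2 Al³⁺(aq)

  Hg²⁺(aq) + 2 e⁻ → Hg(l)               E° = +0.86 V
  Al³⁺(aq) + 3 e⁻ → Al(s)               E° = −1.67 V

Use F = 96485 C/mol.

−1465 kJ/mol

In the reaction as written Hg²⁺(aq) is reduced, so the Hg²⁺/Hg couple is the cathode and Al³⁺/Al is the anode.
E°cell = +0.86 − (−1.67) = +2.53 V; balancing electrons gives n = 6.
ΔG° = −nFE°cell = −(6)(96485)(+2.53) J/mol = −1465 kJ/mol.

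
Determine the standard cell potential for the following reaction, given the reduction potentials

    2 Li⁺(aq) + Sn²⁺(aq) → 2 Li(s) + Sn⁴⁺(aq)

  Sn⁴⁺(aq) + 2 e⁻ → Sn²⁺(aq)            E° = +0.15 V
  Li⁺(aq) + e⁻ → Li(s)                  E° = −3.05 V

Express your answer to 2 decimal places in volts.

−3.20 V

Li⁺(aq) gains electrons, so the Li⁺/Li couple is the cathode; the Sn⁴⁺/Sn²⁺ couple is the anode.
E°cell = E°(cathode) − E°(anode) = −3.05 − (+0.15) = −3.20 V.
The negative E°cell means the reaction is non-spontaneous in the direction written.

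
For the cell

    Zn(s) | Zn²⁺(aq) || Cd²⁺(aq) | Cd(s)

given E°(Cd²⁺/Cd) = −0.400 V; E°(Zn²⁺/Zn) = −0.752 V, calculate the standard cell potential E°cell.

+0.352 V

By convention the left-hand electrode in cell notation is the anode (oxidation) and the right-hand electrode is the cathode (reduction).
E°cell = E°(right) − E°(left) = −0.400 − (−0.752) = +0.352 V.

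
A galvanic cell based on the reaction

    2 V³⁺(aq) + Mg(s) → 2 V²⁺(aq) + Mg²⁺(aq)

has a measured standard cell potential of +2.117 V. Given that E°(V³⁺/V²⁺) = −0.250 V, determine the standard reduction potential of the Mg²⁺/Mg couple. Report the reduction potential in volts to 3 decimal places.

In the reaction as written the V³⁺/V²⁺ couple is reduced (cathode) and Mg²⁺/Mg is oxidized (anode), so E°cell = E°(V³⁺/V²⁺) − E°(Mg²⁺/Mg).
E°(Mg²⁺/Mg) = E°(cathode) − E°cell = −0.250 − (+2.117) = −2.367 V.

−2.367 V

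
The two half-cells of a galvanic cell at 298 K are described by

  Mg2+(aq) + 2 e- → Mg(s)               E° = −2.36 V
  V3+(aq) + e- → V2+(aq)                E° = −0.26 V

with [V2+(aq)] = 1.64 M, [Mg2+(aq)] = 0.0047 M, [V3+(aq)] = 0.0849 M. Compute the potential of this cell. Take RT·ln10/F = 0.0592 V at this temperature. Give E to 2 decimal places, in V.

+2.09 V

The V³⁺/V²⁺ couple has the more positive E°, so it is the cathode; Mg²⁺/Mg is the anode.
The standard potential is −0.26 − (−2.36) = +2.10 V and the balanced reaction transfers n = 2 electrons.
Balancing gives 2 V3+(aq) + Mg(s) → 2 V2+(aq) + Mg2+(aq); hence Q = ([V2+(aq)]^2·[Mg2+(aq)]) / [V3+(aq)]^2 = 1.75 (log Q = 0.244).
Applying E = E° − (RT ln10/nF)·log Q gives +2.10 − (0.0592/2)(0.244) = +2.09 V.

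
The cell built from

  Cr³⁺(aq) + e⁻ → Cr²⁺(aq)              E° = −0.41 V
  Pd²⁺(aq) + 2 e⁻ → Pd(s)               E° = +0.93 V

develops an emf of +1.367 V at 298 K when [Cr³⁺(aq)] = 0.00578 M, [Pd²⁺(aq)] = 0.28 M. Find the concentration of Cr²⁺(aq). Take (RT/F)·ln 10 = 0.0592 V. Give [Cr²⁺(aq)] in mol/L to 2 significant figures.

0.031 M

The Pd²⁺/Pd couple has the larger reduction potential, so it is the cathode: E°cell = +0.93 − (−0.41) = +1.34 V and n = 2.
Since E = E° − (0.0592/n)·log Q, log Q = n(E° − E)/0.0592 = −0.912.
For Pd²⁺(aq) + 2 Cr²⁺(aq) → Pd(s) + 2 Cr³⁺(aq), the reaction quotient is Q = [Cr³⁺(aq)]^2 / ([Pd²⁺(aq)]·[Cr²⁺(aq)]^2).
Solving for the unknown gives log [Cr²⁺(aq)] = −1.506, so [Cr²⁺(aq)] ≈ 0.031 M.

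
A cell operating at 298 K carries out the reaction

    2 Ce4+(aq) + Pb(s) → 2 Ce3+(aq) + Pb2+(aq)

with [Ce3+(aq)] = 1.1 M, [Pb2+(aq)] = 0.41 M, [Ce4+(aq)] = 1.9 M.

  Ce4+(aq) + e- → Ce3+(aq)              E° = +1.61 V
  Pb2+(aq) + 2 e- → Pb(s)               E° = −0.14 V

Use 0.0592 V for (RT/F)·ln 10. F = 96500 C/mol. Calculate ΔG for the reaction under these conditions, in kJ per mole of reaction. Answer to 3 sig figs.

E°cell = +1.61 − (−0.14) = +1.75 V; the balanced reaction transfers n = 2 electrons.
The reaction quotient is ([Ce3+(aq)]^2·[Pb2+(aq)]) / [Ce4+(aq)]^2 = 0.137; by Nernst, E = +1.75 − (0.0592/2)(−0.862) = +1.7755 V.
Finally ΔG = −nFE = −(2)(96500 C/mol)(+1.7755 V) = −343 kJ/mol.

−343 kJ/mol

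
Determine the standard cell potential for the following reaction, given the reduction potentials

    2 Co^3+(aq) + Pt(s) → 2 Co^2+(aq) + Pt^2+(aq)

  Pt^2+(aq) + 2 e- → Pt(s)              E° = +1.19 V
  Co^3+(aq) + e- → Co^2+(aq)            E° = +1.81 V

In the reaction as written, Co^3+(aq) is reduced (cathode) and Pt^2+(aq) is produced by oxidation at the anode.
E°cell = E°(cathode) − E°(anode) = +1.81 − (+1.19) = +0.62 V.

+0.62 V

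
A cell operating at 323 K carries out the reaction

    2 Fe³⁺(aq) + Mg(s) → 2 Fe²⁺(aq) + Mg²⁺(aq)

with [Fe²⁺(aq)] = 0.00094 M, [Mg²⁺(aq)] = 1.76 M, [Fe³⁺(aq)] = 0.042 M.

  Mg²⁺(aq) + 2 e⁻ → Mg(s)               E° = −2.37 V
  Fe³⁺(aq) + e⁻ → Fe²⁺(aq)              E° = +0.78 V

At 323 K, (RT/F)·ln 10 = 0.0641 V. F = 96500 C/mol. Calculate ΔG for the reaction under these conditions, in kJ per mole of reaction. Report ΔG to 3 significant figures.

The standard cell potential is +0.78 − (−2.37) = +3.15 V, with n = 2 electrons in the balanced equation.
Q = ([Fe²⁺(aq)]^2·[Mg²⁺(aq)]) / [Fe³⁺(aq)]^2 = 0.000882, so log Q = −3.055 and E = +3.15 − (0.0641/2)(−3.055) = +3.2479 V.
Then ΔG = −nFE = −2 × 96500 × +3.2479 J/mol = −627 kJ/mol.

−627 kJ/mol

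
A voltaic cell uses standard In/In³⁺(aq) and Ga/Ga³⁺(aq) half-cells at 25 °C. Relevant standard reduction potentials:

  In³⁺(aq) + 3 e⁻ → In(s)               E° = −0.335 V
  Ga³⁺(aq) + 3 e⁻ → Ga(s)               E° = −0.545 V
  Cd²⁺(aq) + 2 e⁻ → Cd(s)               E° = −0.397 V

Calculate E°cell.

Of the two couples in this cell, the one with the more positive reduction potential is reduced at the cathode: here that is In³⁺/In (−0.335 V); Ga³⁺/Ga (−0.545 V) is the anode.
E°cell = E°(cathode) − E°(anode) = −0.335 − (−0.545) = +0.210 V.

+0.210 V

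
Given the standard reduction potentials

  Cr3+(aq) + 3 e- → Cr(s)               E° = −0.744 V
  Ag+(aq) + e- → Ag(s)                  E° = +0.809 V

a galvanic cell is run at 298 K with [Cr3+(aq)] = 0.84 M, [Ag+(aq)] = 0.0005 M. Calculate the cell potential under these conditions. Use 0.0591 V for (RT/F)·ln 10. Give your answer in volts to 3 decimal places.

Ag⁺/Ag is reduced (cathode, E° = +0.809 V) and Cr³⁺/Cr is oxidized (anode).
E°cell = +0.809 − (−0.744) = +1.553 V, with n = 3 electrons transferred.
The balanced reaction is 3 Ag+(aq) + Cr(s) → 3 Ag(s) + Cr3+(aq), so Q = [Cr3+(aq)] / [Ag+(aq)]^3 = 6.72×10^9 and log Q = 9.827.
Applying E = E° − (RT ln10/nF)·log Q gives +1.553 − (0.0591/3)(9.827) = +1.359 V.

+1.359 V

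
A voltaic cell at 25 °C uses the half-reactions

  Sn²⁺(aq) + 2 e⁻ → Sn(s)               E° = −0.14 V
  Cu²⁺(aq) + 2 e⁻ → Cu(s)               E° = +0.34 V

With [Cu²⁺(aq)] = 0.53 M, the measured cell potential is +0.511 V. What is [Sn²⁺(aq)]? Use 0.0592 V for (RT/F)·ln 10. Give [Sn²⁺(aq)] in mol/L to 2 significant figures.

With Cu²⁺/Cu at the cathode and Sn²⁺/Sn at the anode, E°cell = +0.34 − (−0.14) = +0.48 V (n = 2).
Rearranging E = E° − (0.0592/n)·log Q gives log Q = 2(+0.48 − (+0.511))/0.0592 = −1.047.
For Cu²⁺(aq) + Sn(s) → Cu(s) + Sn²⁺(aq), the reaction quotient is Q = [Sn²⁺(aq)] / [Cu²⁺(aq)].
Solving for the unknown gives log [Sn²⁺(aq)] = −1.323, so [Sn²⁺(aq)] ≈ 0.048 M.

0.048 M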